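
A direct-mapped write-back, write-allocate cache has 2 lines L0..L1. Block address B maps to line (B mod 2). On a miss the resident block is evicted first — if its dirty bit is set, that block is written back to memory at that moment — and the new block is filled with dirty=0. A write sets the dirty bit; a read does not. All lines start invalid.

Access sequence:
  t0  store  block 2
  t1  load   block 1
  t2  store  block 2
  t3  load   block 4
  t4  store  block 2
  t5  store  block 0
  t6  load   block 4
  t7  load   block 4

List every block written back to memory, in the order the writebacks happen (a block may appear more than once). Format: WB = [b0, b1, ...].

WB = [2, 2, 0]

0: W B2 -> L0 miss  d=D]
1: R B1 -> L1 miss  d=-]
2: W B2 -> L0 hit  d=D]
3: R B4 -> L0 miss wb->B2  d=-]
4: W B2 -> L0 miss  d=D]
5: W B0 -> L0 miss wb->B2  d=D]
6: R B4 -> L0 miss wb->B0  d=-]
7: R B4 -> L0 hit  d=-]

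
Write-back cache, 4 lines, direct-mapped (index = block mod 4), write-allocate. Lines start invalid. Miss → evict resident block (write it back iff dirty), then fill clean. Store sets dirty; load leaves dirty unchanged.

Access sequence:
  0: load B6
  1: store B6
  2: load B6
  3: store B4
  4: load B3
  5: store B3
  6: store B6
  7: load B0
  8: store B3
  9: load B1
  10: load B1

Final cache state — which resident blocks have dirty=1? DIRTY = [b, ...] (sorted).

DIRTY = [3, 6]

0: R B6 → L2 miss [-]
1: W B6 → L2 hit [D]
2: R B6 → L2 hit [D]
3: W B4 → L0 miss [D]
4: R B3 → L3 miss [-]
5: W B3 → L3 hit [D]
6: W B6 → L2 hit [D]
7: R B0 → L0 miss wb→B4 [-]
8: W B3 → L3 hit [D]
9: R B1 → L1 miss [-]
10: R B1 → L1 hit [-]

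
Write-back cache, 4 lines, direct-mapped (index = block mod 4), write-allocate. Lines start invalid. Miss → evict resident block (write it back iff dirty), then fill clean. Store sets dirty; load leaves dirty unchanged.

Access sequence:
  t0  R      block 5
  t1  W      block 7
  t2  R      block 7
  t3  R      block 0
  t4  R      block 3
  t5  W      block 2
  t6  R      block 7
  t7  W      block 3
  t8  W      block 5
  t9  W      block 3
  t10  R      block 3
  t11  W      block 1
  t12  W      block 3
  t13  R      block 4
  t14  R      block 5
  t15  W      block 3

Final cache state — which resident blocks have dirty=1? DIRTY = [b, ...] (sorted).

DIRTY = [2, 3]

0: R B5 -> L1 miss  d=-]
1: W B7 -> L3 miss  d=D]
2: R B7 -> L3 hit  d=D]
3: R B0 -> L0 miss  d=-]
4: R B3 -> L3 miss wb->B7  d=-]
5: W B2 -> L2 miss  d=D]
6: R B7 -> L3 miss  d=-]
7: W B3 -> L3 miss  d=D]
8: W B5 -> L1 hit  d=D]
9: W B3 -> L3 hit  d=D]
10: R B3 -> L3 hit  d=D]
11: W B1 -> L1 miss wb->B5  d=D]
12: W B3 -> L3 hit  d=D]
13: R B4 -> L0 miss  d=-]
14: R B5 -> L1 miss wb->B1  d=-]
15: W B3 -> L3 hit  d=D]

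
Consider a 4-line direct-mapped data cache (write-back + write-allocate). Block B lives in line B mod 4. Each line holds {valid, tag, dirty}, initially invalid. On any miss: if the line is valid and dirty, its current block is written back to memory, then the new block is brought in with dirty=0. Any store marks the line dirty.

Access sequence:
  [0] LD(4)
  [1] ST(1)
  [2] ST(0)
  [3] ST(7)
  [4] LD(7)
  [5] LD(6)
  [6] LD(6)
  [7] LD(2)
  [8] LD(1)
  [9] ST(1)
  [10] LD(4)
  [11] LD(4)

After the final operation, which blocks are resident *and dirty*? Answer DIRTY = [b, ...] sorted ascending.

DIRTY = [1, 7]

0: R B4 → L0 miss [-]
1: W B1 → L1 miss [D]
2: W B0 → L0 miss [D]
3: W B7 → L3 miss [D]
4: R B7 → L3 hit [D]
5: R B6 → L2 miss [-]
6: R B6 → L2 hit [-]
7: R B2 → L2 miss [-]
8: R B1 → L1 hit [D]
9: W B1 → L1 hit [D]
10: R B4 → L0 miss wb→B0 [-]
11: R B4 → L0 hit [-]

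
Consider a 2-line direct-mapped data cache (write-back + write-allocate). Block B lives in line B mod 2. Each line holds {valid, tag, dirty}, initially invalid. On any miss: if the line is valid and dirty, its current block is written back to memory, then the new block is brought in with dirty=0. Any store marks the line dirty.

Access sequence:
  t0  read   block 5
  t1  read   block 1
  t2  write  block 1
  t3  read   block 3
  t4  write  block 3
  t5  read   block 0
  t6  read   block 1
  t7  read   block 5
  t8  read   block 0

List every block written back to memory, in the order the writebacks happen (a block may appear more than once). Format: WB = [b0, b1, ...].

0: R B5 → L1 miss [-]
1: R B1 → L1 miss [-]
2: W B1 → L1 hit [D]
3: R B3 → L1 miss wb→B1 [-]
4: W B3 → L1 hit [D]
5: R B0 → L0 miss [-]
6: R B1 → L1 miss wb→B3 [-]
7: R B5 → L1 miss [-]
8: R B0 → L0 hit [-]

WB = [1, 3]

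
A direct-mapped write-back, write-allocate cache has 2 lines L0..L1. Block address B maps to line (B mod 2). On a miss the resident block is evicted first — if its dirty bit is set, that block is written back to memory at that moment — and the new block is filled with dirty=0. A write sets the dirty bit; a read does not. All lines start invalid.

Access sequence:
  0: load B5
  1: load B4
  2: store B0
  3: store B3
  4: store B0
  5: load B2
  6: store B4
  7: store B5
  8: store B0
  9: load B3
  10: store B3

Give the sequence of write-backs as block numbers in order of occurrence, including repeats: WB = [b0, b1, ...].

WB = [0, 3, 4, 5]

0: R B5 -> L1 miss  d=-]
1: R B4 -> L0 miss  d=-]
2: W B0 -> L0 miss  d=D]
3: W B3 -> L1 miss  d=D]
4: W B0 -> L0 hit  d=D]
5: R B2 -> L0 miss wb->B0  d=-]
6: W B4 -> L0 miss  d=D]
7: W B5 -> L1 miss wb->B3  d=D]
8: W B0 -> L0 miss wb->B4  d=D]
9: R B3 -> L1 miss wb->B5  d=-]
10: W B3 -> L1 hit  d=D]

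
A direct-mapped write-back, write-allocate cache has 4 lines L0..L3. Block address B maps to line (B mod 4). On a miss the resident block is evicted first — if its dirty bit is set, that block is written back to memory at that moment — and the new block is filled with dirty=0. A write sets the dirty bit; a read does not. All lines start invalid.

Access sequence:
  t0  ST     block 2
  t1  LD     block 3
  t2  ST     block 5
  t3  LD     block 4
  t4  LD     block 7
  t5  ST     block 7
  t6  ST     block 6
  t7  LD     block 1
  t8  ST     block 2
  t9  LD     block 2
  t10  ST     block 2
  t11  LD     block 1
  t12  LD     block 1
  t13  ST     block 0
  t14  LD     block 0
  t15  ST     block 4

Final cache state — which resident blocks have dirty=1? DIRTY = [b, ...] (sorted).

DIRTY = [2, 4, 7]

  0 | W B2 → L2 miss [D]
  1 | R B3 → L3 miss [-]
  2 | W B5 → L1 miss [D]
  3 | R B4 → L0 miss [-]
  4 | R B7 → L3 miss [-]
  5 | W B7 → L3 hit [D]
  6 | W B6 → L2 miss wb→B2 [D]
  7 | R B1 → L1 miss wb→B5 [-]
  8 | W B2 → L2 miss wb→B6 [D]
  9 | R B2 → L2 hit [D]
  10 | W B2 → L2 hit [D]
  11 | R B1 → L1 hit [-]
  12 | R B1 → L1 hit [-]
  13 | W B0 → L0 miss [D]
  14 | R B0 → L0 hit [D]
  15 | W B4 → L0 miss wb→B0 [D]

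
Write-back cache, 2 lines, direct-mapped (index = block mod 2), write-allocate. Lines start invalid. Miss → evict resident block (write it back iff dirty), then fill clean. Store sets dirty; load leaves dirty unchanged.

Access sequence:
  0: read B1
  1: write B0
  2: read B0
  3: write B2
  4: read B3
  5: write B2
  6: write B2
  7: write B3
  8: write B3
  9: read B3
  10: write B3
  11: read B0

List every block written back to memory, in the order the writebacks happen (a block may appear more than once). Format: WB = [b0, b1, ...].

  0 | R B1 → L1 miss [-]
  1 | W B0 → L0 miss [D]
  2 | R B0 → L0 hit [D]
  3 | W B2 → L0 miss wb→B0 [D]
  4 | R B3 → L1 miss [-]
  5 | W B2 → L0 hit [D]
  6 | W B2 → L0 hit [D]
  7 | W B3 → L1 hit [D]
  8 | W B3 → L1 hit [D]
  9 | R B3 → L1 hit [D]
  10 | W B3 → L1 hit [D]
  11 | R B0 → L0 miss wb→B2 [-]

WB = [0, 2]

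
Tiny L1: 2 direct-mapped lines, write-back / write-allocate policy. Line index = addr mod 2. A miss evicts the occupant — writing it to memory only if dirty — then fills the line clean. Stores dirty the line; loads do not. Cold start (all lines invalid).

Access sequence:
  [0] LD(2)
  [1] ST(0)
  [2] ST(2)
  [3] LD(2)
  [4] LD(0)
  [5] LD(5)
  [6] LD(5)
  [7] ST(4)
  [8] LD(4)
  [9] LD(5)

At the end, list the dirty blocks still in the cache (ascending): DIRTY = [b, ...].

0: R B2 -> L0 miss  d=-]
1: W B0 -> L0 miss  d=D]
2: W B2 -> L0 miss wb->B0  d=D]
3: R B2 -> L0 hit  d=D]
4: R B0 -> L0 miss wb->B2  d=-]
5: R B5 -> L1 miss  d=-]
6: R B5 -> L1 hit  d=-]
7: W B4 -> L0 miss  d=D]
8: R B4 -> L0 hit  d=D]
9: R B5 -> L1 hit  d=-]

DIRTY = [4]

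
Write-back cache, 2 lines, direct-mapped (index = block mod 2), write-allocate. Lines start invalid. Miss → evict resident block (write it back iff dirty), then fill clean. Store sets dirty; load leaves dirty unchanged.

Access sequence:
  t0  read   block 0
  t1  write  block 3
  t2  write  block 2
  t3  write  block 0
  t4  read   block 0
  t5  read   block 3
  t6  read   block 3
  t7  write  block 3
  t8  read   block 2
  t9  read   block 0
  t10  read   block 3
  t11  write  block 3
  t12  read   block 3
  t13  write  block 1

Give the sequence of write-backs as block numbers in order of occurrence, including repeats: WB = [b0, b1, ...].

  0 | R B0 → L0 miss [-]
  1 | W B3 → L1 miss [D]
  2 | W B2 → L0 miss [D]
  3 | W B0 → L0 miss wb→B2 [D]
  4 | R B0 → L0 hit [D]
  5 | R B3 → L1 hit [D]
  6 | R B3 → L1 hit [D]
  7 | W B3 → L1 hit [D]
  8 | R B2 → L0 miss wb→B0 [-]
  9 | R B0 → L0 miss [-]
  10 | R B3 → L1 hit [D]
  11 | W B3 → L1 hit [D]
  12 | R B3 → L1 hit [D]
  13 | W B1 → L1 miss wb→B3 [D]

WB = [2, 0, 3]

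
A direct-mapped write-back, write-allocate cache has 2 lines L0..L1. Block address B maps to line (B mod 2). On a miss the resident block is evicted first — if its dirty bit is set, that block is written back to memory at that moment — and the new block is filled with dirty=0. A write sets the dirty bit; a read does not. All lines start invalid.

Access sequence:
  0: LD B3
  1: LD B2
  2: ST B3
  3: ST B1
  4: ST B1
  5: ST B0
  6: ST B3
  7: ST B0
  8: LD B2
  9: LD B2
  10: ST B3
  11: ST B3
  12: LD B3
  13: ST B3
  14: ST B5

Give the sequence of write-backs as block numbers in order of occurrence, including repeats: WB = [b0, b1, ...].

WB = [3, 1, 0, 3]

0: R B3 → L1 miss [-]
1: R B2 → L0 miss [-]
2: W B3 → L1 hit [D]
3: W B1 → L1 miss wb→B3 [D]
4: W B1 → L1 hit [D]
5: W B0 → L0 miss [D]
6: W B3 → L1 miss wb→B1 [D]
7: W B0 → L0 hit [D]
8: R B2 → L0 miss wb→B0 [-]
9: R B2 → L0 hit [-]
10: W B3 → L1 hit [D]
11: W B3 → L1 hit [D]
12: R B3 → L1 hit [D]
13: W B3 → L1 hit [D]
14: W B5 → L1 miss wb→B3 [D]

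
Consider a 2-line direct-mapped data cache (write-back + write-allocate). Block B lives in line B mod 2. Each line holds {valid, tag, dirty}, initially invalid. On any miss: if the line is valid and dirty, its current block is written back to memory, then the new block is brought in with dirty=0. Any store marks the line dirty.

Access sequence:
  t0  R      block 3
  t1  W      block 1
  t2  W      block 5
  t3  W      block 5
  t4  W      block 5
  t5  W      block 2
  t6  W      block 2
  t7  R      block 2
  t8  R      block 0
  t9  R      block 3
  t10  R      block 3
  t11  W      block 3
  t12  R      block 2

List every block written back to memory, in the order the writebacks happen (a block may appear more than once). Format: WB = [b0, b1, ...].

WB = [1, 2, 5]

0: R B3 → L1 miss [-]
1: W B1 → L1 miss [D]
2: W B5 → L1 miss wb→B1 [D]
3: W B5 → L1 hit [D]
4: W B5 → L1 hit [D]
5: W B2 → L0 miss [D]
6: W B2 → L0 hit [D]
7: R B2 → L0 hit [D]
8: R B0 → L0 miss wb→B2 [-]
9: R B3 → L1 miss wb→B5 [-]
10: R B3 → L1 hit [-]
11: W B3 → L1 hit [D]
12: R B2 → L0 miss [-]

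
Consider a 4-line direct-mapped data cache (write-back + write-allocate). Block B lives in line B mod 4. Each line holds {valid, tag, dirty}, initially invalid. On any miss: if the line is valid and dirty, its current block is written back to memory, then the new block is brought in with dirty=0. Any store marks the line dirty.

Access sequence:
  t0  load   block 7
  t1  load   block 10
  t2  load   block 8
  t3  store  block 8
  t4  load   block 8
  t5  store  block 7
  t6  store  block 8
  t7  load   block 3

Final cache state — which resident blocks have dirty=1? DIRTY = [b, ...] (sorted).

0: R B7 → L3 miss [-]
1: R B10 → L2 miss [-]
2: R B8 → L0 miss [-]
3: W B8 → L0 hit [D]
4: R B8 → L0 hit [D]
5: W B7 → L3 hit [D]
6: W B8 → L0 hit [D]
7: R B3 → L3 miss wb→B7 [-]

DIRTY = [8]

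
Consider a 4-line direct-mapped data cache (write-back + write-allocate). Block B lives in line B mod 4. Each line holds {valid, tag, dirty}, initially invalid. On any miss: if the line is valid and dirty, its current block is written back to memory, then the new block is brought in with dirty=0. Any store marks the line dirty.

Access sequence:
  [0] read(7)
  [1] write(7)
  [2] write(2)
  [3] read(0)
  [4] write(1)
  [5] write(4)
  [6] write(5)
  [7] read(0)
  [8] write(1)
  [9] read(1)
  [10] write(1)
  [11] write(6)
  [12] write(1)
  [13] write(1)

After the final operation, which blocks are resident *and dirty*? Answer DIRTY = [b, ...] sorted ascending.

DIRTY = [1, 6, 7]

0: R B7 -> L3 miss  d=-]
1: W B7 -> L3 hit  d=D]
2: W B2 -> L2 miss  d=D]
3: R B0 -> L0 miss  d=-]
4: W B1 -> L1 miss  d=D]
5: W B4 -> L0 miss  d=D]
6: W B5 -> L1 miss wb->B1  d=D]
7: R B0 -> L0 miss wb->B4  d=-]
8: W B1 -> L1 miss wb->B5  d=D]
9: R B1 -> L1 hit  d=D]
10: W B1 -> L1 hit  d=D]
11: W B6 -> L2 miss wb->B2  d=D]
12: W B1 -> L1 hit  d=D]
13: W B1 -> L1 hit  d=D]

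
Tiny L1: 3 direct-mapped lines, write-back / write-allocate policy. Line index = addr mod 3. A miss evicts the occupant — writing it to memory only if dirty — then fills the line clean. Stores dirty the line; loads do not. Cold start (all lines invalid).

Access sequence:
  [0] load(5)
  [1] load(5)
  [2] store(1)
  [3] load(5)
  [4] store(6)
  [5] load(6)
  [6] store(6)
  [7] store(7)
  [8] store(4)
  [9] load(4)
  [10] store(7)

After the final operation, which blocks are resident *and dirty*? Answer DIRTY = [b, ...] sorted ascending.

DIRTY = [6, 7]

0: R B5 → L2 miss [-]
1: R B5 → L2 hit [-]
2: W B1 → L1 miss [D]
3: R B5 → L2 hit [-]
4: W B6 → L0 miss [D]
5: R B6 → L0 hit [D]
6: W B6 → L0 hit [D]
7: W B7 → L1 miss wb→B1 [D]
8: W B4 → L1 miss wb→B7 [D]
9: R B4 → L1 hit [D]
10: W B7 → L1 miss wb→B4 [D]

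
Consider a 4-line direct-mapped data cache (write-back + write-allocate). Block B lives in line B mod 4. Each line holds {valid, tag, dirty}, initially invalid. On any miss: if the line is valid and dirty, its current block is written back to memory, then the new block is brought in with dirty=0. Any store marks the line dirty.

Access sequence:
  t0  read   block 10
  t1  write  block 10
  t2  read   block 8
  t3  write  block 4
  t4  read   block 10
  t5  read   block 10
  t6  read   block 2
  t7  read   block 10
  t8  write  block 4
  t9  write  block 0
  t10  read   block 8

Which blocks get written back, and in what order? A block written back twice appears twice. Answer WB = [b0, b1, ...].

  0 | R B10 → L2 miss [-]
  1 | W B10 → L2 hit [D]
  2 | R B8 → L0 miss [-]
  3 | W B4 → L0 miss [D]
  4 | R B10 → L2 hit [D]
  5 | R B10 → L2 hit [D]
  6 | R B2 → L2 miss wb→B10 [-]
  7 | R B10 → L2 miss [-]
  8 | W B4 → L0 hit [D]
  9 | W B0 → L0 miss wb→B4 [D]
  10 | R B8 → L0 miss wb→B0 [-]

WB = [10, 4, 0]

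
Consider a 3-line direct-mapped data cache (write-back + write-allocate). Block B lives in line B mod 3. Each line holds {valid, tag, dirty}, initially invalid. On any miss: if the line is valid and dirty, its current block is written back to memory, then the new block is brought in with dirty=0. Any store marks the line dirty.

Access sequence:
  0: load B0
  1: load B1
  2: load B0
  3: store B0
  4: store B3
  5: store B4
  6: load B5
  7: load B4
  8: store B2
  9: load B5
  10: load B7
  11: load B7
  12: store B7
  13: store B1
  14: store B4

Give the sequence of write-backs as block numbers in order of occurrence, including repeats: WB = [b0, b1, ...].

WB = [0, 2, 4, 7, 1]

0: R B0 -> L0 miss  d=-]
1: R B1 -> L1 miss  d=-]
2: R B0 -> L0 hit  d=-]
3: W B0 -> L0 hit  d=D]
4: W B3 -> L0 miss wb->B0  d=D]
5: W B4 -> L1 miss  d=D]
6: R B5 -> L2 miss  d=-]
7: R B4 -> L1 hit  d=D]
8: W B2 -> L2 miss  d=D]
9: R B5 -> L2 miss wb->B2  d=-]
10: R B7 -> L1 miss wb->B4  d=-]
11: R B7 -> L1 hit  d=-]
12: W B7 -> L1 hit  d=D]
13: W B1 -> L1 miss wb->B7  d=D]
14: W B4 -> L1 miss wb->B1  d=D]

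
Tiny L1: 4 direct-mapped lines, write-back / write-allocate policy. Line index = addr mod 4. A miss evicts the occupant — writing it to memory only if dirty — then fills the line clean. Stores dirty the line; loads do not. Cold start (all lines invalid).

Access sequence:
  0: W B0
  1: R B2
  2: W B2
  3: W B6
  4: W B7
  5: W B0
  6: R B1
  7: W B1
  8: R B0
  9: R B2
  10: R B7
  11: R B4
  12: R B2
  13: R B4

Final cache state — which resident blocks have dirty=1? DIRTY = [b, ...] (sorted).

0: W B0 -> L0 miss  d=D]
1: R B2 -> L2 miss  d=-]
2: W B2 -> L2 hit  d=D]
3: W B6 -> L2 miss wb->B2  d=D]
4: W B7 -> L3 miss  d=D]
5: W B0 -> L0 hit  d=D]
6: R B1 -> L1 miss  d=-]
7: W B1 -> L1 hit  d=D]
8: R B0 -> L0 hit  d=D]
9: R B2 -> L2 miss wb->B6  d=-]
10: R B7 -> L3 hit  d=D]
11: R B4 -> L0 miss wb->B0  d=-]
12: R B2 -> L2 hit  d=-]
13: R B4 -> L0 hit  d=-]

DIRTY = [1, 7]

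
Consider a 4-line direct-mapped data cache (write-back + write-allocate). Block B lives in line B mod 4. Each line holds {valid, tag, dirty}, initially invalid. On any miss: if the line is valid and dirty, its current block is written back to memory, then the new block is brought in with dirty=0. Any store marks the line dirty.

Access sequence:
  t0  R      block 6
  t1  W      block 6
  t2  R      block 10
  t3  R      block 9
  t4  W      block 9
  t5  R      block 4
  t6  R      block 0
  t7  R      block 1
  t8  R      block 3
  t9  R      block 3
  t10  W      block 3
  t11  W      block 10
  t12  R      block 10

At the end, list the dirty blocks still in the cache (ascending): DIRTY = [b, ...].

  0 | R B6 → L2 miss [-]
  1 | W B6 → L2 hit [D]
  2 | R B10 → L2 miss wb→B6 [-]
  3 | R B9 → L1 miss [-]
  4 | W B9 → L1 hit [D]
  5 | R B4 → L0 miss [-]
  6 | R B0 → L0 miss [-]
  7 | R B1 → L1 miss wb→B9 [-]
  8 | R B3 → L3 miss [-]
  9 | R B3 → L3 hit [-]
  10 | W B3 → L3 hit [D]
  11 | W B10 → L2 hit [D]
  12 | R B10 → L2 hit [D]

DIRTY = [3, 10]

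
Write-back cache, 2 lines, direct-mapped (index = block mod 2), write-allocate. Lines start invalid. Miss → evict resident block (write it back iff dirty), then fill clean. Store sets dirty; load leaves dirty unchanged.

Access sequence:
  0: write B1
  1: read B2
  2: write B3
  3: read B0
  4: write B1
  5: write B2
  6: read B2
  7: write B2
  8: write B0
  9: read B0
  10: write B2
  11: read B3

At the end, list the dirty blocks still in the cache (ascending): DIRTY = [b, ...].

DIRTY = [2]

0: W B1 -> L1 miss  d=D]
1: R B2 -> L0 miss  d=-]
2: W B3 -> L1 miss wb->B1  d=D]
3: R B0 -> L0 miss  d=-]
4: W B1 -> L1 miss wb->B3  d=D]
5: W B2 -> L0 miss  d=D]
6: R B2 -> L0 hit  d=D]
7: W B2 -> L0 hit  d=D]
8: W B0 -> L0 miss wb->B2  d=D]
9: R B0 -> L0 hit  d=D]
10: W B2 -> L0 miss wb->B0  d=D]
11: R B3 -> L1 miss wb->B1  d=-]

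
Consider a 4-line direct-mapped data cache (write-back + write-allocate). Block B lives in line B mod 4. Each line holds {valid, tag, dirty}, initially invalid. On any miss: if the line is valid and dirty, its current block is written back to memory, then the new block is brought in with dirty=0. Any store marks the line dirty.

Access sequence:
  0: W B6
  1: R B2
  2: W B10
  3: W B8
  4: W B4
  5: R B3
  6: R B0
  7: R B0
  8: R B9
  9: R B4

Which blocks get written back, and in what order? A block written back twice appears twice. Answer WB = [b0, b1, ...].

WB = [6, 8, 4]

0: W B6 → L2 miss [D]
1: R B2 → L2 miss wb→B6 [-]
2: W B10 → L2 miss [D]
3: W B8 → L0 miss [D]
4: W B4 → L0 miss wb→B8 [D]
5: R B3 → L3 miss [-]
6: R B0 → L0 miss wb→B4 [-]
7: R B0 → L0 hit [-]
8: R B9 → L1 miss [-]
9: R B4 → L0 miss [-]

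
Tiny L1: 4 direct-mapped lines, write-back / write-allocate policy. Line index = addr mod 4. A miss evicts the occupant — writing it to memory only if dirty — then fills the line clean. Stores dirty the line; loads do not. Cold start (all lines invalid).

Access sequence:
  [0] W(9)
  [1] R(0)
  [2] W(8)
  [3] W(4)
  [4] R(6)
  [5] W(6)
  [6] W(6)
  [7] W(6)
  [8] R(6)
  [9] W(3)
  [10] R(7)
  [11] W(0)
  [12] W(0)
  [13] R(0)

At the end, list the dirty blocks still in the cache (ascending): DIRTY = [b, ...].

0: W B9 → L1 miss [D]
1: R B0 → L0 miss [-]
2: W B8 → L0 miss [D]
3: W B4 → L0 miss wb→B8 [D]
4: R B6 → L2 miss [-]
5: W B6 → L2 hit [D]
6: W B6 → L2 hit [D]
7: W B6 → L2 hit [D]
8: R B6 → L2 hit [D]
9: W B3 → L3 miss [D]
10: R B7 → L3 miss wb→B3 [-]
11: W B0 → L0 miss wb→B4 [D]
12: W B0 → L0 hit [D]
13: R B0 → L0 hit [D]

DIRTY = [0, 6, 9]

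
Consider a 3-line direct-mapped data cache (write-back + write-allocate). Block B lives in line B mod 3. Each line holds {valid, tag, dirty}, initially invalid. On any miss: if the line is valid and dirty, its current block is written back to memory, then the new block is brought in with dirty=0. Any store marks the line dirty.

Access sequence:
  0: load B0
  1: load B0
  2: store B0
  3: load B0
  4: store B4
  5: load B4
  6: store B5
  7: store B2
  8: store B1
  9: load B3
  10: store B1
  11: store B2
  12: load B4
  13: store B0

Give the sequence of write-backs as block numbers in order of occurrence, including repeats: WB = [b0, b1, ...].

0: R B0 -> L0 miss  d=-]
1: R B0 -> L0 hit  d=-]
2: W B0 -> L0 hit  d=D]
3: R B0 -> L0 hit  d=D]
4: W B4 -> L1 miss  d=D]
5: R B4 -> L1 hit  d=D]
6: W B5 -> L2 miss  d=D]
7: W B2 -> L2 miss wb->B5  d=D]
8: W B1 -> L1 miss wb->B4  d=D]
9: R B3 -> L0 miss wb->B0  d=-]
10: W B1 -> L1 hit  d=D]
11: W B2 -> L2 hit  d=D]
12: R B4 -> L1 miss wb->B1  d=-]
13: W B0 -> L0 miss  d=D]

WB = [5, 4, 0, 1]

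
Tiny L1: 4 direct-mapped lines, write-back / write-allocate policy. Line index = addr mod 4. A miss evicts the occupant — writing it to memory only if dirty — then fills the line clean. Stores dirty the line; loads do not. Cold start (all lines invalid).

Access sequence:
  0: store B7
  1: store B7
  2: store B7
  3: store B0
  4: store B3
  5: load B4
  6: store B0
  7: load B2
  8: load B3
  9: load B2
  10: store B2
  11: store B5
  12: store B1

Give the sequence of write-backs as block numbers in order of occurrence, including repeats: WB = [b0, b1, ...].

WB = [7, 0, 5]

0: W B7 -> L3 miss  d=D]
1: W B7 -> L3 hit  d=D]
2: W B7 -> L3 hit  d=D]
3: W B0 -> L0 miss  d=D]
4: W B3 -> L3 miss wb->B7  d=D]
5: R B4 -> L0 miss wb->B0  d=-]
6: W B0 -> L0 miss  d=D]
7: R B2 -> L2 miss  d=-]
8: R B3 -> L3 hit  d=D]
9: R B2 -> L2 hit  d=-]
10: W B2 -> L2 hit  d=D]
11: W B5 -> L1 miss  d=D]
12: W B1 -> L1 miss wb->B5  d=D]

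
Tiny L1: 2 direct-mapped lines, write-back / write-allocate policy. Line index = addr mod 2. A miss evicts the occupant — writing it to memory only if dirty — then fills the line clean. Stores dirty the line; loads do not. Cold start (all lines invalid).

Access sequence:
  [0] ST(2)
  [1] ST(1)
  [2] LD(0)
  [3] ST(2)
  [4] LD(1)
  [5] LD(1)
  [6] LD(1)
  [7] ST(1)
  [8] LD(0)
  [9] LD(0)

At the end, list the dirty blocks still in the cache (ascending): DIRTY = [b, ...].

DIRTY = [1]

0: W B2 → L0 miss [D]
1: W B1 → L1 miss [D]
2: R B0 → L0 miss wb→B2 [-]
3: W B2 → L0 miss [D]
4: R B1 → L1 hit [D]
5: R B1 → L1 hit [D]
6: R B1 → L1 hit [D]
7: W B1 → L1 hit [D]
8: R B0 → L0 miss wb→B2 [-]
9: R B0 → L0 hit [-]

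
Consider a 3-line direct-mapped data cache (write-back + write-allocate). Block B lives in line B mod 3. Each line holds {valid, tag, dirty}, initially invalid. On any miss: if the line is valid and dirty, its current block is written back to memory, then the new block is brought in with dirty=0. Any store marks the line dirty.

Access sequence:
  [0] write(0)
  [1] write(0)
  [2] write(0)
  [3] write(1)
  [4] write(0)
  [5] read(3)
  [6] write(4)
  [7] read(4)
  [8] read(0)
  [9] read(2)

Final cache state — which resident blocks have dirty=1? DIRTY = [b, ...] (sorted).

  0 | W B0 → L0 miss [D]
  1 | W B0 → L0 hit [D]
  2 | W B0 → L0 hit [D]
  3 | W B1 → L1 miss [D]
  4 | W B0 → L0 hit [D]
  5 | R B3 → L0 miss wb→B0 [-]
  6 | W B4 → L1 miss wb→B1 [D]
  7 | R B4 → L1 hit [D]
  8 | R B0 → L0 miss [-]
  9 | R B2 → L2 miss [-]

DIRTY = [4]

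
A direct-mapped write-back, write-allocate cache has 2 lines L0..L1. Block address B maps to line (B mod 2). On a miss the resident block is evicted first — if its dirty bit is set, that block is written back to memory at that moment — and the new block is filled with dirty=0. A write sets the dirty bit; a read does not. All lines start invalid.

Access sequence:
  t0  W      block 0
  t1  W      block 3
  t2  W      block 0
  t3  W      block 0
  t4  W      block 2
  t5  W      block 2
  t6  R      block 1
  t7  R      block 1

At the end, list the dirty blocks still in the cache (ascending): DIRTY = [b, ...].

DIRTY = [2]

  0 | W B0 → L0 miss [D]
  1 | W B3 → L1 miss [D]
  2 | W B0 → L0 hit [D]
  3 | W B0 → L0 hit [D]
  4 | W B2 → L0 miss wb→B0 [D]
  5 | W B2 → L0 hit [D]
  6 | R B1 → L1 miss wb→B3 [-]
  7 | R B1 → L1 hit [-]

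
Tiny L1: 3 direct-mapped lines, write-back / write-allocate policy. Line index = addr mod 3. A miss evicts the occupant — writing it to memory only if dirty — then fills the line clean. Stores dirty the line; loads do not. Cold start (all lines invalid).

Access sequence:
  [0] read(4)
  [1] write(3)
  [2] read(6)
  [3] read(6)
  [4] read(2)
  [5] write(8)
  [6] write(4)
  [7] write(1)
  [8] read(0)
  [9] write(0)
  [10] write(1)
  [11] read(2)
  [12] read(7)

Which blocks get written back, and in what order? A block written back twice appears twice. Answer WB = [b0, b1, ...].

WB = [3, 4, 8, 1]

0: R B4 -> L1 miss  d=-]
1: W B3 -> L0 miss  d=D]
2: R B6 -> L0 miss wb->B3  d=-]
3: R B6 -> L0 hit  d=-]
4: R B2 -> L2 miss  d=-]
5: W B8 -> L2 miss  d=D]
6: W B4 -> L1 hit  d=D]
7: W B1 -> L1 miss wb->B4  d=D]
8: R B0 -> L0 miss  d=-]
9: W B0 -> L0 hit  d=D]
10: W B1 -> L1 hit  d=D]
11: R B2 -> L2 miss wb->B8  d=-]
12: R B7 -> L1 miss wb->B1  d=-]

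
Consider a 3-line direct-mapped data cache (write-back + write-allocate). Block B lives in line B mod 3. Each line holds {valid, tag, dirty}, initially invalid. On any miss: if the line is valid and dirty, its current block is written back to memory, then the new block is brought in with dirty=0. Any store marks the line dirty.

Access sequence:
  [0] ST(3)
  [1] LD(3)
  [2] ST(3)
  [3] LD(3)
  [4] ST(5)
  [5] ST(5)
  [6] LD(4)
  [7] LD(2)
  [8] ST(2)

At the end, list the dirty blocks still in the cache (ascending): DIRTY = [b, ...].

0: W B3 -> L0 miss  d=D]
1: R B3 -> L0 hit  d=D]
2: W B3 -> L0 hit  d=D]
3: R B3 -> L0 hit  d=D]
4: W B5 -> L2 miss  d=D]
5: W B5 -> L2 hit  d=D]
6: R B4 -> L1 miss  d=-]
7: R B2 -> L2 miss wb->B5  d=-]
8: W B2 -> L2 hit  d=D]

DIRTY = [2, 3]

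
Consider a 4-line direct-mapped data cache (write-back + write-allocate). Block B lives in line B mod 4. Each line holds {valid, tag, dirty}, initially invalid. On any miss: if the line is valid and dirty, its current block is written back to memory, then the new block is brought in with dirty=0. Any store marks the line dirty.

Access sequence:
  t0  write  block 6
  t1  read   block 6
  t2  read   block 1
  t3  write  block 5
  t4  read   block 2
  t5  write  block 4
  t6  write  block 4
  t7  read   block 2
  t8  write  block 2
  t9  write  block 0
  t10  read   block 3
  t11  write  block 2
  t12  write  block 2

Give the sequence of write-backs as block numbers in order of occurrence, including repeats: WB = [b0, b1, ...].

0: W B6 → L2 miss [D]
1: R B6 → L2 hit [D]
2: R B1 → L1 miss [-]
3: W B5 → L1 miss [D]
4: R B2 → L2 miss wb→B6 [-]
5: W B4 → L0 miss [D]
6: W B4 → L0 hit [D]
7: R B2 → L2 hit [-]
8: W B2 → L2 hit [D]
9: W B0 → L0 miss wb→B4 [D]
10: R B3 → L3 miss [-]
11: W B2 → L2 hit [D]
12: W B2 → L2 hit [D]

WB = [6, 4]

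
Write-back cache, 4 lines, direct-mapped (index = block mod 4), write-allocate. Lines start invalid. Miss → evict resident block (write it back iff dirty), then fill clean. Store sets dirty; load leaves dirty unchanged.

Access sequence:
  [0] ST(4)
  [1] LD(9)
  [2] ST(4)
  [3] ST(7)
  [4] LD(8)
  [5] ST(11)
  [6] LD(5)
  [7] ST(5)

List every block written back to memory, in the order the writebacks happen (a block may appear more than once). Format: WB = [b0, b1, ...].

WB = [4, 7]

0: W B4 → L0 miss [D]
1: R B9 → L1 miss [-]
2: W B4 → L0 hit [D]
3: W B7 → L3 miss [D]
4: R B8 → L0 miss wb→B4 [-]
5: W B11 → L3 miss wb→B7 [D]
6: R B5 → L1 miss [-]
7: W B5 → L1 hit [D]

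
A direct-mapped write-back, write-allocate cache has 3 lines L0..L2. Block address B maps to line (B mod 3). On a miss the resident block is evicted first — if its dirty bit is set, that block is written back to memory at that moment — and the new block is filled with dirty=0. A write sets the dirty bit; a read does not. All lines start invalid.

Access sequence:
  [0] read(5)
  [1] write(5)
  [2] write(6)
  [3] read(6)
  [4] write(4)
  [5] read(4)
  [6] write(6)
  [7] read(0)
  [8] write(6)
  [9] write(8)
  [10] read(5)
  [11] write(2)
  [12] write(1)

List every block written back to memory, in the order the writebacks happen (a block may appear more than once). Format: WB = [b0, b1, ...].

WB = [6, 5, 8, 4]

0: R B5 → L2 miss [-]
1: W B5 → L2 hit [D]
2: W B6 → L0 miss [D]
3: R B6 → L0 hit [D]
4: W B4 → L1 miss [D]
5: R B4 → L1 hit [D]
6: W B6 → L0 hit [D]
7: R B0 → L0 miss wb→B6 [-]
8: W B6 → L0 miss [D]
9: W B8 → L2 miss wb→B5 [D]
10: R B5 → L2 miss wb→B8 [-]
11: W B2 → L2 miss [D]
12: W B1 → L1 miss wb→B4 [D]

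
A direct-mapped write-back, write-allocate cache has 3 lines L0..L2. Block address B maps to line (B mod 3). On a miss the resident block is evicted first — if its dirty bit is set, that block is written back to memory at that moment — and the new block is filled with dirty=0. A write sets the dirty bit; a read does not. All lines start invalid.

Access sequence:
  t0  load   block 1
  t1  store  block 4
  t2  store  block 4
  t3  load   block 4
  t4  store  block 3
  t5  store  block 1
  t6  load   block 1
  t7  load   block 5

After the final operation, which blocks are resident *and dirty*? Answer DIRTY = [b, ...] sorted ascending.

0: R B1 → L1 miss [-]
1: W B4 → L1 miss [D]
2: W B4 → L1 hit [D]
3: R B4 → L1 hit [D]
4: W B3 → L0 miss [D]
5: W B1 → L1 miss wb→B4 [D]
6: R B1 → L1 hit [D]
7: R B5 → L2 miss [-]

DIRTY = [1, 3]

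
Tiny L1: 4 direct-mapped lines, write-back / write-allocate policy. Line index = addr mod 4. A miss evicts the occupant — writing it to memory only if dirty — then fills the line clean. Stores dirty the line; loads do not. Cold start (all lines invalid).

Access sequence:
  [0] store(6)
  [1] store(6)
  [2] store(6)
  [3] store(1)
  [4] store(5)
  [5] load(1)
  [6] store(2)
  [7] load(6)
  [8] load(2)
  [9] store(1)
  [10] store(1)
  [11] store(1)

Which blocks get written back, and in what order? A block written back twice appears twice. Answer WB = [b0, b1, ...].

  0 | W B6 → L2 miss [D]
  1 | W B6 → L2 hit [D]
  2 | W B6 → L2 hit [D]
  3 | W B1 → L1 miss [D]
  4 | W B5 → L1 miss wb→B1 [D]
  5 | R B1 → L1 miss wb→B5 [-]
  6 | W B2 → L2 miss wb→B6 [D]
  7 | R B6 → L2 miss wb→B2 [-]
  8 | R B2 → L2 miss [-]
  9 | W B1 → L1 hit [D]
  10 | W B1 → L1 hit [D]
  11 | W B1 → L1 hit [D]

WB = [1, 5, 6, 2]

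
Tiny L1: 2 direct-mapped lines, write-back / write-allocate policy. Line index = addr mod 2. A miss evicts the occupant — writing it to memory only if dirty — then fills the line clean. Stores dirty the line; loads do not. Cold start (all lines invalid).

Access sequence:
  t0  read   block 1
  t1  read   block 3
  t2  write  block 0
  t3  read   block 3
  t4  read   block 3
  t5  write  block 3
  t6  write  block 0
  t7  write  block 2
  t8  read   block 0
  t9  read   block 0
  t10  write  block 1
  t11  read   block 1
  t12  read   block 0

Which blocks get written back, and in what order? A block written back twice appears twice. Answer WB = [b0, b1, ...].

WB = [0, 2, 3]

  0 | R B1 → L1 miss [-]
  1 | R B3 → L1 miss [-]
  2 | W B0 → L0 miss [D]
  3 | R B3 → L1 hit [-]
  4 | R B3 → L1 hit [-]
  5 | W B3 → L1 hit [D]
  6 | W B0 → L0 hit [D]
  7 | W B2 → L0 miss wb→B0 [D]
  8 | R B0 → L0 miss wb→B2 [-]
  9 | R B0 → L0 hit [-]
  10 | W B1 → L1 miss wb→B3 [D]
  11 | R B1 → L1 hit [D]
  12 | R B0 → L0 hit [-]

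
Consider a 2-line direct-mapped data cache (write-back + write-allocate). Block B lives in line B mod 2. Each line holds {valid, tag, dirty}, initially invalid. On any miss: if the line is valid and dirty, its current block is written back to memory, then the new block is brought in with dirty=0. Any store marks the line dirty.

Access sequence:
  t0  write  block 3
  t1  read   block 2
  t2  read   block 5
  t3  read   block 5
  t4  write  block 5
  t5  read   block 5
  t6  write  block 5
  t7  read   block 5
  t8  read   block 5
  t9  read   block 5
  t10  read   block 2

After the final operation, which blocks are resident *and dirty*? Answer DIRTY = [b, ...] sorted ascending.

DIRTY = [5]

0: W B3 -> L1 miss  d=D]
1: R B2 -> L0 miss  d=-]
2: R B5 -> L1 miss wb->B3  d=-]
3: R B5 -> L1 hit  d=-]
4: W B5 -> L1 hit  d=D]
5: R B5 -> L1 hit  d=D]
6: W B5 -> L1 hit  d=D]
7: R B5 -> L1 hit  d=D]
8: R B5 -> L1 hit  d=D]
9: R B5 -> L1 hit  d=D]
10: R B2 -> L0 hit  d=-]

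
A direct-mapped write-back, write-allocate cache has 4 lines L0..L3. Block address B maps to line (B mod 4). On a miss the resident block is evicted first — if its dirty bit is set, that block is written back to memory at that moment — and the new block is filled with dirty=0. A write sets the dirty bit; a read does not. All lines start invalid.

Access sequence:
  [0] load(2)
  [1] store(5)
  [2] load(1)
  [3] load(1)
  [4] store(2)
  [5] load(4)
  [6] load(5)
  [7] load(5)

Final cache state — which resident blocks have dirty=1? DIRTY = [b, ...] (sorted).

0: R B2 → L2 miss [-]
1: W B5 → L1 miss [D]
2: R B1 → L1 miss wb→B5 [-]
3: R B1 → L1 hit [-]
4: W B2 → L2 hit [D]
5: R B4 → L0 miss [-]
6: R B5 → L1 miss [-]
7: R B5 → L1 hit [-]

DIRTY = [2]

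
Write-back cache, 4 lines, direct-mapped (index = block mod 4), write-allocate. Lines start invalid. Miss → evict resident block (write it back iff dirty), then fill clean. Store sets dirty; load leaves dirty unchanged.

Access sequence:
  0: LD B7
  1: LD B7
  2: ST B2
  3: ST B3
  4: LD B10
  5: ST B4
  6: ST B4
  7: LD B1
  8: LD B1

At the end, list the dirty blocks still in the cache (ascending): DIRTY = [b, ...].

0: R B7 -> L3 miss  d=-]
1: R B7 -> L3 hit  d=-]
2: W B2 -> L2 miss  d=D]
3: W B3 -> L3 miss  d=D]
4: R B10 -> L2 miss wb->B2  d=-]
5: W B4 -> L0 miss  d=D]
6: W B4 -> L0 hit  d=D]
7: R B1 -> L1 miss  d=-]
8: R B1 -> L1 hit  d=-]

DIRTY = [3, 4]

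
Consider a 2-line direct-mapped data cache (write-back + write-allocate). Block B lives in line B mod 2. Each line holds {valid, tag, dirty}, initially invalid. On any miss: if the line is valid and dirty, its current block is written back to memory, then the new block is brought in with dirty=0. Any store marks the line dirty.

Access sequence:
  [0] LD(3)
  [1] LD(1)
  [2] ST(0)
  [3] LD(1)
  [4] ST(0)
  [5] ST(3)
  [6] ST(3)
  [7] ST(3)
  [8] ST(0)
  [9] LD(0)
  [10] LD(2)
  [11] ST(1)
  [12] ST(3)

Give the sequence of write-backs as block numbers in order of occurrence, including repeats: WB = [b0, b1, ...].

WB = [0, 3, 1]

0: R B3 → L1 miss [-]
1: R B1 → L1 miss [-]
2: W B0 → L0 miss [D]
3: R B1 → L1 hit [-]
4: W B0 → L0 hit [D]
5: W B3 → L1 miss [D]
6: W B3 → L1 hit [D]
7: W B3 → L1 hit [D]
8: W B0 → L0 hit [D]
9: R B0 → L0 hit [D]
10: R B2 → L0 miss wb→B0 [-]
11: W B1 → L1 miss wb→B3 [D]
12: W B3 → L1 miss wb→B1 [D]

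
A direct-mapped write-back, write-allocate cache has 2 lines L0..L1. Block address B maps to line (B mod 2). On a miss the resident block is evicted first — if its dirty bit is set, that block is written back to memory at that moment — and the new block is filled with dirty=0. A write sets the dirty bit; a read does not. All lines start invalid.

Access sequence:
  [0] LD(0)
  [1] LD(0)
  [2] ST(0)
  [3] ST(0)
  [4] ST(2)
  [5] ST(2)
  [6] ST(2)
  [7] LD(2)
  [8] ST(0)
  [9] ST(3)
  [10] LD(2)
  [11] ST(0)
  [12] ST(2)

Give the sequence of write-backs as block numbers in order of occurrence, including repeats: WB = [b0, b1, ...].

WB = [0, 2, 0, 0]

  0 | R B0 → L0 miss [-]
  1 | R B0 → L0 hit [-]
  2 | W B0 → L0 hit [D]
  3 | W B0 → L0 hit [D]
  4 | W B2 → L0 miss wb→B0 [D]
  5 | W B2 → L0 hit [D]
  6 | W B2 → L0 hit [D]
  7 | R B2 → L0 hit [D]
  8 | W B0 → L0 miss wb→B2 [D]
  9 | W B3 → L1 miss [D]
  10 | R B2 → L0 miss wb→B0 [-]
  11 | W B0 → L0 miss [D]
  12 | W B2 → L0 miss wb→B0 [D]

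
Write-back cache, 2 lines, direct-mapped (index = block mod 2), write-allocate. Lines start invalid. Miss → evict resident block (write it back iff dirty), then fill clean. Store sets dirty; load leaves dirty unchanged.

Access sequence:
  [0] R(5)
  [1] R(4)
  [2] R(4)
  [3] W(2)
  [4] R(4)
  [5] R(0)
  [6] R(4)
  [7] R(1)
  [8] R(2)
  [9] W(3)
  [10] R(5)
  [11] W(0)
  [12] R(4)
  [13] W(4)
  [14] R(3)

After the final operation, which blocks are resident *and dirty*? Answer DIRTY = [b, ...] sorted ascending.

0: R B5 -> L1 miss  d=-]
1: R B4 -> L0 miss  d=-]
2: R B4 -> L0 hit  d=-]
3: W B2 -> L0 miss  d=D]
4: R B4 -> L0 miss wb->B2  d=-]
5: R B0 -> L0 miss  d=-]
6: R B4 -> L0 miss  d=-]
7: R B1 -> L1 miss  d=-]
8: R B2 -> L0 miss  d=-]
9: W B3 -> L1 miss  d=D]
10: R B5 -> L1 miss wb->B3  d=-]
11: W B0 -> L0 miss  d=D]
12: R B4 -> L0 miss wb->B0  d=-]
13: W B4 -> L0 hit  d=D]
14: R B3 -> L1 miss  d=-]

DIRTY = [4]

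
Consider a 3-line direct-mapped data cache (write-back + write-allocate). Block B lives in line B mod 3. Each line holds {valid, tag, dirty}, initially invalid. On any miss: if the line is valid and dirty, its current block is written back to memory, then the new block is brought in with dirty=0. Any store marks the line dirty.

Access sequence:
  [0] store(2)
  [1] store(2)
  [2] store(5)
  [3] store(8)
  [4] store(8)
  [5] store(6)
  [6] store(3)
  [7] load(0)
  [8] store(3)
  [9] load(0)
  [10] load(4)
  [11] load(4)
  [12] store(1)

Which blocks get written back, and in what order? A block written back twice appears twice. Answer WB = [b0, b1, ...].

WB = [2, 5, 6, 3, 3]

  0 | W B2 → L2 miss [D]
  1 | W B2 → L2 hit [D]
  2 | W B5 → L2 miss wb→B2 [D]
  3 | W B8 → L2 miss wb→B5 [D]
  4 | W B8 → L2 hit [D]
  5 | W B6 → L0 miss [D]
  6 | W B3 → L0 miss wb→B6 [D]
  7 | R B0 → L0 miss wb→B3 [-]
  8 | W B3 → L0 miss [D]
  9 | R B0 → L0 miss wb→B3 [-]
  10 | R B4 → L1 miss [-]
  11 | R B4 → L1 hit [-]
  12 | W B1 → L1 miss [D]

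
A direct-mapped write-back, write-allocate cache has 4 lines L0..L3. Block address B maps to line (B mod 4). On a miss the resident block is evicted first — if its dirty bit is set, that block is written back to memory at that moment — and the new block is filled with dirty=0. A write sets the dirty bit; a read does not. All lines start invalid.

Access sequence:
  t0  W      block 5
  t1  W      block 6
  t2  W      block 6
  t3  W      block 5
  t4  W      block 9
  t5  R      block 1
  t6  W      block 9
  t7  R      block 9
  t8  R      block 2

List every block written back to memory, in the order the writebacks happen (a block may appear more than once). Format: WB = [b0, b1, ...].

0: W B5 → L1 miss [D]
1: W B6 → L2 miss [D]
2: W B6 → L2 hit [D]
3: W B5 → L1 hit [D]
4: W B9 → L1 miss wb→B5 [D]
5: R B1 → L1 miss wb→B9 [-]
6: W B9 → L1 miss [D]
7: R B9 → L1 hit [D]
8: R B2 → L2 miss wb→B6 [-]

WB = [5, 9, 6]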